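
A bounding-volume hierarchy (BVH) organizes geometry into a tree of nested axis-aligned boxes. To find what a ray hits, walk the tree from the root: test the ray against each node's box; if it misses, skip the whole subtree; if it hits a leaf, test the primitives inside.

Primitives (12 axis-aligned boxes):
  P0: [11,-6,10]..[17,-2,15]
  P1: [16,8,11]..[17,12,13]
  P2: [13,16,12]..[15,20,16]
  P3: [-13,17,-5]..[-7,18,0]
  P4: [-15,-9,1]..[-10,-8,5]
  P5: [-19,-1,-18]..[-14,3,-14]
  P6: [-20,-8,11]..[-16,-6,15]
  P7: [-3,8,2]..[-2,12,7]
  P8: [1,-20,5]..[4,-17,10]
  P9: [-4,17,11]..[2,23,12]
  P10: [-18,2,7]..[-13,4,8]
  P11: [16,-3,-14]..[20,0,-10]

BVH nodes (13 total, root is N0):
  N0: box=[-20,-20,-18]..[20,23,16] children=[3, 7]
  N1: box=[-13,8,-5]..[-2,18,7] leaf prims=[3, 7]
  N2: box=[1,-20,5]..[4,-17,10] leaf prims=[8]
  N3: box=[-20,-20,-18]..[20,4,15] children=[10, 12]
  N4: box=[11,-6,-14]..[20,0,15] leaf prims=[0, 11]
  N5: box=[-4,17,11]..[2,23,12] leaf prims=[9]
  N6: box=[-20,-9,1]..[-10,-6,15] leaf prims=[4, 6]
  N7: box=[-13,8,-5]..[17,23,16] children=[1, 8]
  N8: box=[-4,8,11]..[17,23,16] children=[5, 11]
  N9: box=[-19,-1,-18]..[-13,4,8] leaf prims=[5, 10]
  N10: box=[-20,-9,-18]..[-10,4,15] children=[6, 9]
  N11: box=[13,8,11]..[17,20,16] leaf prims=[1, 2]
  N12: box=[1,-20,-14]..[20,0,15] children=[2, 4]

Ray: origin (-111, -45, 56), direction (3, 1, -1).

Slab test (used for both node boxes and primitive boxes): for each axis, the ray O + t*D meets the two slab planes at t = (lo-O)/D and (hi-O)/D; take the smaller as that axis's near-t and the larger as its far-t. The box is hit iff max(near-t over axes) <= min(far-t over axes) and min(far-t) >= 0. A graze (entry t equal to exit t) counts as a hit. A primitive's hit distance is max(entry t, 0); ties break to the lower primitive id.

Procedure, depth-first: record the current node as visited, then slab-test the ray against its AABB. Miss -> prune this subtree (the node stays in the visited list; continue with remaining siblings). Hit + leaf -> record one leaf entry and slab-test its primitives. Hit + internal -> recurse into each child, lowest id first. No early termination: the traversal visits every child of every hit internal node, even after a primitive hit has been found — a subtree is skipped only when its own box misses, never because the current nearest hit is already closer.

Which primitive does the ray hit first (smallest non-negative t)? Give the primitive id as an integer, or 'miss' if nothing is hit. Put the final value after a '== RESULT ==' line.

Traverse from the root:
N0 x:[91/3,131/3] y:[25,68] z:[40,74] -> hit [40,131/3], descend [3, 7]
  N3 x:[91/3,131/3] y:[25,49] z:[41,74] -> hit [41,131/3], descend [10, 12]
    N10 x:[91/3,101/3] y:[36,49] z:[41,74] -> miss, prune
    N12 x:[112/3,131/3] y:[25,45] z:[41,70] -> hit [41,131/3], descend [2, 4]
      N2 x:[112/3,115/3] y:[25,28] z:[46,51] -> miss, prune
      N4 x:[122/3,131/3] y:[39,45] z:[41,70] -> hit [41,131/3] leaf, test {P0@t=41, P11(miss)}
  N7 x:[98/3,128/3] y:[53,68] z:[40,61] -> miss, prune

order=[0, 3, 10, 12, 2, 4, 7]  |boxes|=7  |leaves|=1  hit=P0

== RESULT ==
0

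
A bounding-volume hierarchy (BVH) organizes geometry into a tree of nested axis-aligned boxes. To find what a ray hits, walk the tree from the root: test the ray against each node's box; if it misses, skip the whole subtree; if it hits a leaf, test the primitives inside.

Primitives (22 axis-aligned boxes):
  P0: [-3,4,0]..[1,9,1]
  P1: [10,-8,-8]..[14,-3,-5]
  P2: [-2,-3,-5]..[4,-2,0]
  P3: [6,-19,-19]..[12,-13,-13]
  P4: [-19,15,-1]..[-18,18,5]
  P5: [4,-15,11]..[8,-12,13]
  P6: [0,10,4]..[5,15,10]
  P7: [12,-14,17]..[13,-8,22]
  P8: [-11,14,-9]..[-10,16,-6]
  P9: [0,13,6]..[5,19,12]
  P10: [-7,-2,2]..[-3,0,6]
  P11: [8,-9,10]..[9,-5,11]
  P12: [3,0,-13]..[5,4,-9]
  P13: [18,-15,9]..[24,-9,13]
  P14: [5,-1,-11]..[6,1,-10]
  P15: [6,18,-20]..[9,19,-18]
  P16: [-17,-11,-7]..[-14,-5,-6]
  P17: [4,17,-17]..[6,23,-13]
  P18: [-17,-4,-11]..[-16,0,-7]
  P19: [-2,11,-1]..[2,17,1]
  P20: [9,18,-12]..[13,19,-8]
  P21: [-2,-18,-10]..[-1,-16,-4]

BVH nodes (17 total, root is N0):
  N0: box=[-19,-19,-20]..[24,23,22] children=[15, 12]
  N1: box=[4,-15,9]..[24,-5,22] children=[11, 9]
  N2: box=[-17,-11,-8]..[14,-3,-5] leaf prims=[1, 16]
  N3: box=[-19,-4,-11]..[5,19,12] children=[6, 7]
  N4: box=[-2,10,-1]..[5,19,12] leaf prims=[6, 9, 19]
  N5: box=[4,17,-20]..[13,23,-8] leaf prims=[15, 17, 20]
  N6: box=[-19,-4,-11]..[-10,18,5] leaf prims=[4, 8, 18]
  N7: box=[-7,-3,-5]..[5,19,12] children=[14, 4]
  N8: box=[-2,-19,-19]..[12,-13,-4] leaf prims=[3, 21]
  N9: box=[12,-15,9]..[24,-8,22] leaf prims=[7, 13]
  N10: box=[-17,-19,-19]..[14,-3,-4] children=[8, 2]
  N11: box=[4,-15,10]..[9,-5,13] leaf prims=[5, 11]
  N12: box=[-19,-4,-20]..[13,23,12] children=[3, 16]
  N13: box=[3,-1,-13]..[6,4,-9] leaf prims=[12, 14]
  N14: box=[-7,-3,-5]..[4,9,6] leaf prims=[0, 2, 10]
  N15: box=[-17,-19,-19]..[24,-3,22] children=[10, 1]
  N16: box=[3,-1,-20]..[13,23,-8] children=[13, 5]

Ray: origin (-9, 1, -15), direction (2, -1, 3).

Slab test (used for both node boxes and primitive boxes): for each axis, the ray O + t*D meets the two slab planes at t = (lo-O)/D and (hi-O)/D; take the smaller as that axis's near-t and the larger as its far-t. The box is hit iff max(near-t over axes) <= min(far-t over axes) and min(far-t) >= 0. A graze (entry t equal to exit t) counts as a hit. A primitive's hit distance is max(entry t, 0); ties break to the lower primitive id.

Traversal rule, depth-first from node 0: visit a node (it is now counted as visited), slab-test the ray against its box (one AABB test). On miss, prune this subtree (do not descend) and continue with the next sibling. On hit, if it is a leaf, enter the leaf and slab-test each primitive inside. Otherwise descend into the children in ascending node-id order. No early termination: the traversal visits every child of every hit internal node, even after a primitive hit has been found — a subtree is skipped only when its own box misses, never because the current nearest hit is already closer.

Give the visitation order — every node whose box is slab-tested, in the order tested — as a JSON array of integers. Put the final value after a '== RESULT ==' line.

Trace the traversal:
N0 x:[-5,33/2] y:[-22,20] z:[-5/3,37/3] -> hit [-5/3,37/3], descend [12, 15]
  N12 x:[-5,11] y:[-22,5] z:[-5/3,9] -> hit [-5/3,5], descend [3, 16]
    N3 x:[-5,7] y:[-18,5] z:[4/3,9] -> hit [4/3,5], descend [6, 7]
      N6 x:[-5,-1/2] y:[-17,5] z:[4/3,20/3] -> miss, prune
      N7 x:[1,7] y:[-18,4] z:[10/3,9] -> hit [10/3,4], descend [4, 14]
        N4 x:[7/2,7] y:[-18,-9] z:[14/3,9] -> miss, prune
        N14 x:[1,13/2] y:[-8,4] z:[10/3,7] -> hit [10/3,4] leaf, test {P0(miss), P2@t=7/2, P10(miss)}
    N16 x:[6,11] y:[-22,2] z:[-5/3,7/3] -> miss, prune
  N15 x:[-4,33/2] y:[4,20] z:[-4/3,37/3] -> hit [4,37/3], descend [1, 10]
    N1 x:[13/2,33/2] y:[6,16] z:[8,37/3] -> hit [8,37/3], descend [9, 11]
      N9 x:[21/2,33/2] y:[9,16] z:[8,37/3] -> hit [21/2,37/3] leaf, test {P7@t=32/3, P13(miss)}
      N11 x:[13/2,9] y:[6,16] z:[25/3,28/3] -> hit [25/3,9] leaf, test {P5(miss), P11@t=17/2}
    N10 x:[-4,23/2] y:[4,20] z:[-4/3,11/3] -> miss, prune

13 AABB tests over nodes [0, 12, 3, 6, 7, 4, 14, 16, 15, 1, 9, 11, 10]; 3 leaves entered; closest P2.

== RESULT ==
[0, 12, 3, 6, 7, 4, 14, 16, 15, 1, 9, 11, 10]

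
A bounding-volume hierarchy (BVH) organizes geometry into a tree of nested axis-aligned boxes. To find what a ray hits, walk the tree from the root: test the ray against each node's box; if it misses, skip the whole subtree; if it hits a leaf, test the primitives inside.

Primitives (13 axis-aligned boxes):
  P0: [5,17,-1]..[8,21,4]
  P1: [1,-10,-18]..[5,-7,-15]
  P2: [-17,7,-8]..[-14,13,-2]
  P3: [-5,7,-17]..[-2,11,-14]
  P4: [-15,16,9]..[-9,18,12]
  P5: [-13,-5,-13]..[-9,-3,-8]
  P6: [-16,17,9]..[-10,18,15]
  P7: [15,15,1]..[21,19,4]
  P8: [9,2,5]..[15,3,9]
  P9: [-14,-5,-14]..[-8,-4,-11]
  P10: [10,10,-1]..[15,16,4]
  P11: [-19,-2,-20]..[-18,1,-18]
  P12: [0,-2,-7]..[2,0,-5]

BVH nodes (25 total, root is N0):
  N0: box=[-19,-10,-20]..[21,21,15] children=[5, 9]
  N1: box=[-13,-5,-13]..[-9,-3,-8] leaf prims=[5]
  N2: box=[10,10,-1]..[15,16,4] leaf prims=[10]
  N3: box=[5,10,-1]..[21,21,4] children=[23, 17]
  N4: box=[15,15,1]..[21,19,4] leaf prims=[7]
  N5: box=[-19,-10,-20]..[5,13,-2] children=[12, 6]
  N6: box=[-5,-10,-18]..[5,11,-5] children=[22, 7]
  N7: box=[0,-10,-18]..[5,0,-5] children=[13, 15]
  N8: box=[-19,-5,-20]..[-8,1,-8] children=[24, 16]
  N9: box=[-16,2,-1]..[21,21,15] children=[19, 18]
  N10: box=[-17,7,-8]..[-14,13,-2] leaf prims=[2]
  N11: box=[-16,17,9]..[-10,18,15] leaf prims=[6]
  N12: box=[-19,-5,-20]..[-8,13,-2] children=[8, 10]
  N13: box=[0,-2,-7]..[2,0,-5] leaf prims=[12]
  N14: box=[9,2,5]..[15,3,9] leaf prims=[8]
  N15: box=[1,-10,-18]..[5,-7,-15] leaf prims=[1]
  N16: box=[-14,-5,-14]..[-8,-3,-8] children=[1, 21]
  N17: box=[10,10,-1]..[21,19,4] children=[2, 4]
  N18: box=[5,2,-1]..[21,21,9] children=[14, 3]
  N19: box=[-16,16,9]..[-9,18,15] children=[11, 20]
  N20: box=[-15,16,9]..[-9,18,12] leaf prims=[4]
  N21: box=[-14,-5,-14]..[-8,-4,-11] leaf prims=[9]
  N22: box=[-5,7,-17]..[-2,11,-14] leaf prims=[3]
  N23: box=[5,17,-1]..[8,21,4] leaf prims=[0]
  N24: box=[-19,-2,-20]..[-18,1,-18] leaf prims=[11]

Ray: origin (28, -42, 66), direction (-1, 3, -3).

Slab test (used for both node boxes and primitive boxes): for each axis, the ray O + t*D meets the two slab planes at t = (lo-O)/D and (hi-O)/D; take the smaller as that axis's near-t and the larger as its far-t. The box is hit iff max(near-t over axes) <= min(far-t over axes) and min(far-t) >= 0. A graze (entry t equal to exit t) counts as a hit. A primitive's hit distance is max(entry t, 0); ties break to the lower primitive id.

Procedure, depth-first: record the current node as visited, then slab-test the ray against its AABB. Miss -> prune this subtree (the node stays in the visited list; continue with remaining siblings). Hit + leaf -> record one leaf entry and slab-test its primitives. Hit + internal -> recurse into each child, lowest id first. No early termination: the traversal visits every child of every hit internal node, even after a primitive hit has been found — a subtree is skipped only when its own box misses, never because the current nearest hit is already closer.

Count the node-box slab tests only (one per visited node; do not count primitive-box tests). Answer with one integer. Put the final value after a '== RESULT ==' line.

Walk:
N0 x:[7,47] y:[32/3,21] z:[17,86/3] -> hit [17,21], descend [5, 9]
  N5 x:[23,47] y:[32/3,55/3] z:[68/3,86/3] -> miss, prune
  N9 x:[7,44] y:[44/3,21] z:[17,67/3] -> hit [17,21], descend [18, 19]
    N18 x:[7,23] y:[44/3,21] z:[19,67/3] -> hit [19,21], descend [3, 14]
      N3 x:[7,23] y:[52/3,21] z:[62/3,67/3] -> hit [62/3,21], descend [17, 23]
        N17 x:[7,18] y:[52/3,61/3] z:[62/3,67/3] -> miss, prune
        N23 x:[20,23] y:[59/3,21] z:[62/3,67/3] -> hit [62/3,21] leaf, test {P0@t=62/3}
      N14 x:[13,19] y:[44/3,15] z:[19,61/3] -> miss, prune
    N19 x:[37,44] y:[58/3,20] z:[17,19] -> miss, prune

Summary -> nodes [0, 5, 9, 18, 3, 17, 23, 14, 19]; box-tests=9; leaf-entries=1; first=P0

== RESULT ==
9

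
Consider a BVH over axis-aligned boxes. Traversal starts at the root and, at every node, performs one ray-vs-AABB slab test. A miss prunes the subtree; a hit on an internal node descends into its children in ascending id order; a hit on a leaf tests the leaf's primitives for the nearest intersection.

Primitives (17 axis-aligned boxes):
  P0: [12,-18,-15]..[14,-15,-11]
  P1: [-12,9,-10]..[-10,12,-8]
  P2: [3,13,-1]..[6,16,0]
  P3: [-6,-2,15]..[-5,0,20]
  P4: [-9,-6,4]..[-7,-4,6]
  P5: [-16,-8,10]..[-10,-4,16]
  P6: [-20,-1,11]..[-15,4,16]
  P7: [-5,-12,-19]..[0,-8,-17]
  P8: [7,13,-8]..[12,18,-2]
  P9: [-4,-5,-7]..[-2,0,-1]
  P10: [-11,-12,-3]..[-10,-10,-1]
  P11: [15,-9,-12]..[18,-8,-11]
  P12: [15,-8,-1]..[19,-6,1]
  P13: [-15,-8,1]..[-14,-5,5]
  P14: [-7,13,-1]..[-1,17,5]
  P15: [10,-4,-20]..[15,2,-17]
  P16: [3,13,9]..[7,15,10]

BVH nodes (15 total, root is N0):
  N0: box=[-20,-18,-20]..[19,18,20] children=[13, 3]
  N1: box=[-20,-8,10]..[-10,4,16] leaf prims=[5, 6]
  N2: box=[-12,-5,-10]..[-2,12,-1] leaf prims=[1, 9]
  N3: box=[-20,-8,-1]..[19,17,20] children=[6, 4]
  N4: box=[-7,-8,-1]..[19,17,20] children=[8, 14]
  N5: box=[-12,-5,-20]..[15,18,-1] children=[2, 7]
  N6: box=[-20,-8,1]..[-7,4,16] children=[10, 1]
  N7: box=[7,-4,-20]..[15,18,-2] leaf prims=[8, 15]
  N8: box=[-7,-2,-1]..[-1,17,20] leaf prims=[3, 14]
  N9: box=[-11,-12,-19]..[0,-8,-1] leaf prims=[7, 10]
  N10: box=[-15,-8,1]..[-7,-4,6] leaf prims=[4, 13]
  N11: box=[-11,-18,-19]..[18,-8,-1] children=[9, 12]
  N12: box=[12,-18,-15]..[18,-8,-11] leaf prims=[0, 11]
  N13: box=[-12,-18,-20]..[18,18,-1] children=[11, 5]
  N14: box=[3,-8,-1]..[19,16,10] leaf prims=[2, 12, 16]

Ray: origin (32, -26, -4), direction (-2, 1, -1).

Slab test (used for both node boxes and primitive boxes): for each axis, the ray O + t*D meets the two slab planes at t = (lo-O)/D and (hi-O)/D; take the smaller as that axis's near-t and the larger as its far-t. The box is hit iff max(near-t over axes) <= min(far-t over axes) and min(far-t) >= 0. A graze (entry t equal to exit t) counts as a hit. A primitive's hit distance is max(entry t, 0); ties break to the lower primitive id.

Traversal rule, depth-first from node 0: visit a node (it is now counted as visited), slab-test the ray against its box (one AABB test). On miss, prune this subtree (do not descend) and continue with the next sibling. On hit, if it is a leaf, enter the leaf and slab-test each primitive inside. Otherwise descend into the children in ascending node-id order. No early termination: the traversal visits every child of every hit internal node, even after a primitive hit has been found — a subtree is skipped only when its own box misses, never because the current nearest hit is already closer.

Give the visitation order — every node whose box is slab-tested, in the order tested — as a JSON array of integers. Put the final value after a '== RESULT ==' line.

Traverse from the root:
N0 x:[13/2,26] y:[8,44] z:[-24,16] -> hit [8,16], descend [3, 13]
  N3 x:[13/2,26] y:[18,43] z:[-24,-3] -> miss, prune
  N13 x:[7,22] y:[8,44] z:[-3,16] -> hit [8,16], descend [5, 11]
    N5 x:[17/2,22] y:[21,44] z:[-3,16] -> miss, prune
    N11 x:[7,43/2] y:[8,18] z:[-3,15] -> hit [8,15], descend [9, 12]
      N9 x:[16,43/2] y:[14,18] z:[-3,15] -> miss, prune
      N12 x:[7,10] y:[8,18] z:[7,11] -> hit [8,10] leaf, test {P0@t=9, P11(miss)}

Visited [0, 3, 13, 5, 11, 9, 12]. Tests: 7 box, 1 leaf. Nearest: P0.

== RESULT ==
[0, 3, 13, 5, 11, 9, 12]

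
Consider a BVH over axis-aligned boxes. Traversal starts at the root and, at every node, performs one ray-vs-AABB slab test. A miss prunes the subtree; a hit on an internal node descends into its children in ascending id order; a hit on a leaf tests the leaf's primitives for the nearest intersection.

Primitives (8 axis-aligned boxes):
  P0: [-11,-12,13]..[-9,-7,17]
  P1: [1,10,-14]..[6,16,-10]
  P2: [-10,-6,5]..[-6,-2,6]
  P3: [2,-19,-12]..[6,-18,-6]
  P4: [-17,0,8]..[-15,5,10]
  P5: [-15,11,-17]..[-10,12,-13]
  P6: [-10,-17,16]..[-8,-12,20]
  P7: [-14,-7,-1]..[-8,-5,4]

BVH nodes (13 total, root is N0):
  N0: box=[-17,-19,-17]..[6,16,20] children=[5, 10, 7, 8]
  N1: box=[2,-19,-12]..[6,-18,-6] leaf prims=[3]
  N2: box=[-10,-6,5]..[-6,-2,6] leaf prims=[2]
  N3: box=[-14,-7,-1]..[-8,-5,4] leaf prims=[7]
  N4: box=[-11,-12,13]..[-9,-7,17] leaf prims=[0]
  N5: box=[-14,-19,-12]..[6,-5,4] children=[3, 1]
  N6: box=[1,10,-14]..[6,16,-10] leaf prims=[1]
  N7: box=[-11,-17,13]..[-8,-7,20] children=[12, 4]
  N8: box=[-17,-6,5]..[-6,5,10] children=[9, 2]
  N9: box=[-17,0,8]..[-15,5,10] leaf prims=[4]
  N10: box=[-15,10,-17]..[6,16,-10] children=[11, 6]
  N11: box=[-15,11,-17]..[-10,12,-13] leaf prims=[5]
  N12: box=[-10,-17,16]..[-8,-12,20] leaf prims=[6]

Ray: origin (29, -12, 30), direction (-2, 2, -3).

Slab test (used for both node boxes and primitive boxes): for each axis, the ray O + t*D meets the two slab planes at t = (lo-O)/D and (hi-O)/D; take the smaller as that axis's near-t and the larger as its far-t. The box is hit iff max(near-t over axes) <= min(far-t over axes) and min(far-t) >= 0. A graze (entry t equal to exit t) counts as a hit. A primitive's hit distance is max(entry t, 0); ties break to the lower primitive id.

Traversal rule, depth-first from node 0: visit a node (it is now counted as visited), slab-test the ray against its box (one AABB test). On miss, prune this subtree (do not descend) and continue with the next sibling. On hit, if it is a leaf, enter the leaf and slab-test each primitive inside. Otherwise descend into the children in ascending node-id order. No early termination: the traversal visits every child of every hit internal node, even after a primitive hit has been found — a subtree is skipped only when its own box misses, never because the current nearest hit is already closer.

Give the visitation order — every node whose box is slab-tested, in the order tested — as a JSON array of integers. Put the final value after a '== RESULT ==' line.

Trace the traversal:
N0 x:[23/2,23] y:[-7/2,14] z:[10/3,47/3] -> hit [23/2,14], descend [5, 7, 8, 10]
  N5 x:[23/2,43/2] y:[-7/2,7/2] z:[26/3,14] -> miss, prune
  N7 x:[37/2,20] y:[-5/2,5/2] z:[10/3,17/3] -> miss, prune
  N8 x:[35/2,23] y:[3,17/2] z:[20/3,25/3] -> miss, prune
  N10 x:[23/2,22] y:[11,14] z:[40/3,47/3] -> hit [40/3,14], descend [6, 11]
    N6 x:[23/2,14] y:[11,14] z:[40/3,44/3] -> hit [40/3,14] leaf, test {P1@t=40/3}
    N11 x:[39/2,22] y:[23/2,12] z:[43/3,47/3] -> miss, prune

7 AABB tests over nodes [0, 5, 7, 8, 10, 6, 11]; 1 leaf entered; closest P1.

== RESULT ==
[0, 5, 7, 8, 10, 6, 11]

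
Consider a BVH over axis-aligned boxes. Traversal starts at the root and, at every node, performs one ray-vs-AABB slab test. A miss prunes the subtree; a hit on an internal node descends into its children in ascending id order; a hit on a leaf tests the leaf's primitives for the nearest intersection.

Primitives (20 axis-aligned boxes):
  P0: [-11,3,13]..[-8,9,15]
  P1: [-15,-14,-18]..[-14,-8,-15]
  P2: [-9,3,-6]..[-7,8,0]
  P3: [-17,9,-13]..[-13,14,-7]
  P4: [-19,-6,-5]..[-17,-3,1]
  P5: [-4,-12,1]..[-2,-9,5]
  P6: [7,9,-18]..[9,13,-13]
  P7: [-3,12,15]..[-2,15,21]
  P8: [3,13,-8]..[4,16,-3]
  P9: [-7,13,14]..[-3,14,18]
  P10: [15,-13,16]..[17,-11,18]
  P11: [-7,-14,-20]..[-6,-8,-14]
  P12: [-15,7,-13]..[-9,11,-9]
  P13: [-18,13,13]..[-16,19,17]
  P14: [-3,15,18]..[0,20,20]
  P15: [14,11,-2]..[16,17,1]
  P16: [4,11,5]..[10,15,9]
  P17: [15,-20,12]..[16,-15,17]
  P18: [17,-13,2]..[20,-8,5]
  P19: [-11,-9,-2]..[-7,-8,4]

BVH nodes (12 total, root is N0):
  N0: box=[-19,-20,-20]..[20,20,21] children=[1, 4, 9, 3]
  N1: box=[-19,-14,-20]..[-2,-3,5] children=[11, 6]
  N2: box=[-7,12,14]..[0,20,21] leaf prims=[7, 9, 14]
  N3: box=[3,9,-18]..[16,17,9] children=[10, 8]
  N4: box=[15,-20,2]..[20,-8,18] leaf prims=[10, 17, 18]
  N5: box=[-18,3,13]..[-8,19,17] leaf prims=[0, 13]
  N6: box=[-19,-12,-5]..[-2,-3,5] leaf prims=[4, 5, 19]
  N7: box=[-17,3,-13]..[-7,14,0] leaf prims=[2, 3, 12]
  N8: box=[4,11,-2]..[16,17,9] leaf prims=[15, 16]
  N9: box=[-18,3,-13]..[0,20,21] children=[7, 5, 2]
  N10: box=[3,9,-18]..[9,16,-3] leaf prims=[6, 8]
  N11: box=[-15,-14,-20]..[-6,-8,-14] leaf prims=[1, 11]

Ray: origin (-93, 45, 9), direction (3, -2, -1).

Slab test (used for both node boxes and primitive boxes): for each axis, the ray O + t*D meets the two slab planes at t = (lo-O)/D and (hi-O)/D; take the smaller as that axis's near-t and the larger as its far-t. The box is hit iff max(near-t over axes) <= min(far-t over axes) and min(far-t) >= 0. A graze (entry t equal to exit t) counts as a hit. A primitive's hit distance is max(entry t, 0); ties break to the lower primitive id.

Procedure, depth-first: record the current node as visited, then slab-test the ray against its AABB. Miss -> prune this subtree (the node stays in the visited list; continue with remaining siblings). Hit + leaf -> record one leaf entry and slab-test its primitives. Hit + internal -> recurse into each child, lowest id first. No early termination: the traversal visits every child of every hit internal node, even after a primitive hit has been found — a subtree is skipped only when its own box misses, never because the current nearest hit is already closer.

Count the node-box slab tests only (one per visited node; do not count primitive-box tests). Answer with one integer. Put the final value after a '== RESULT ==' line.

Walk:
N0 x:[74/3,113/3] y:[25/2,65/2] z:[-12,29] -> hit [74/3,29], descend [1, 3, 4, 9]
  N1 x:[74/3,91/3] y:[24,59/2] z:[4,29] -> hit [74/3,29], descend [6, 11]
    N6 x:[74/3,91/3] y:[24,57/2] z:[4,14] -> miss, prune
    N11 x:[26,29] y:[53/2,59/2] z:[23,29] -> hit [53/2,29] leaf, test {P1(miss), P11@t=86/3}
  N3 x:[32,109/3] y:[14,18] z:[0,27] -> miss, prune
  N4 x:[36,113/3] y:[53/2,65/2] z:[-9,7] -> miss, prune
  N9 x:[25,31] y:[25/2,21] z:[-12,22] -> miss, prune

Summary -> nodes [0, 1, 6, 11, 3, 4, 9]; box-tests=7; leaf-entries=1; first=P11

== RESULT ==
7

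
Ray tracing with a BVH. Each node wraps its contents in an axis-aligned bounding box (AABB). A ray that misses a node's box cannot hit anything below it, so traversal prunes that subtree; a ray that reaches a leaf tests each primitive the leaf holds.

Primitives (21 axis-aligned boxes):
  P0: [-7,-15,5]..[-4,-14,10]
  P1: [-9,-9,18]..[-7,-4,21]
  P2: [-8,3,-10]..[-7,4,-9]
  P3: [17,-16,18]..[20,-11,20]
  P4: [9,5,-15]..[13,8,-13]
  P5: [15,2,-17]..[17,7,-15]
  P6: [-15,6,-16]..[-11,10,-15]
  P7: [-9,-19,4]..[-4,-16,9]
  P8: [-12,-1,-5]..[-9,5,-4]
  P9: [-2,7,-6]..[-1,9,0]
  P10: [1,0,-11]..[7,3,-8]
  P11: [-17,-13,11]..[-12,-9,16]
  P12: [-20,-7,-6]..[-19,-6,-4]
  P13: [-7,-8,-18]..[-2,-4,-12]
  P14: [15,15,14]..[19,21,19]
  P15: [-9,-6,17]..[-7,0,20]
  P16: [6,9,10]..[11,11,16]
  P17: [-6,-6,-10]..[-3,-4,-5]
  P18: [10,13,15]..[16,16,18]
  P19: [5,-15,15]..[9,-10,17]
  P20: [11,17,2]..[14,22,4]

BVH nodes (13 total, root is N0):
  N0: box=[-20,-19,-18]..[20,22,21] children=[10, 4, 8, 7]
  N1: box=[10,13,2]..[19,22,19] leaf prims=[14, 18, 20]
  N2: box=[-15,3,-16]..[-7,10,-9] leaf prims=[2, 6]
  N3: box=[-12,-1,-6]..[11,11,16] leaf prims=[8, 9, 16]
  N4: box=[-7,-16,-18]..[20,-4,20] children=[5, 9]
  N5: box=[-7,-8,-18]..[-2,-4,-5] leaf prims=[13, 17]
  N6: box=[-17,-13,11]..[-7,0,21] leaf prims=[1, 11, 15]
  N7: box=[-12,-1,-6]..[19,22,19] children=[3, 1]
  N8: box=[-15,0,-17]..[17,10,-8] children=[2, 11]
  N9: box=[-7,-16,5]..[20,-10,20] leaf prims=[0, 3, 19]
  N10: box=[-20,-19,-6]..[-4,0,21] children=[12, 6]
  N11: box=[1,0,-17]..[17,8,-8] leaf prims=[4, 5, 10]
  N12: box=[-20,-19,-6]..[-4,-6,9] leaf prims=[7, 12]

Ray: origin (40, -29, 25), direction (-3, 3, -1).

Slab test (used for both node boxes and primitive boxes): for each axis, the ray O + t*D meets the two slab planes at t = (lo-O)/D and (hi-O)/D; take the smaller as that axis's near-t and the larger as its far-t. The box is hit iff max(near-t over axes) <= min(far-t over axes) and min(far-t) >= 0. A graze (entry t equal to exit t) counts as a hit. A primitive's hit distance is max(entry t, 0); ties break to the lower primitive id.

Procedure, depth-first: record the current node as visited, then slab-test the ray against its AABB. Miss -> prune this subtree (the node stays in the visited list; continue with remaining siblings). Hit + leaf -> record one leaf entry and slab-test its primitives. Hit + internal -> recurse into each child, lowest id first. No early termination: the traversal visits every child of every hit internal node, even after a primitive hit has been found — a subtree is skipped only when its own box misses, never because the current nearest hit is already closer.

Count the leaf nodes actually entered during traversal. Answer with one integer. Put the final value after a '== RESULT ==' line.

Walk:
N0 x:[20/3,20] y:[10/3,17] z:[4,43] -> hit [20/3,17], descend [4, 7, 8, 10]
  N4 x:[20/3,47/3] y:[13/3,25/3] z:[5,43] -> hit [20/3,25/3], descend [5, 9]
    N5 x:[14,47/3] y:[7,25/3] z:[30,43] -> miss, prune
    N9 x:[20/3,47/3] y:[13/3,19/3] z:[5,20] -> miss, prune
  N7 x:[7,52/3] y:[28/3,17] z:[6,31] -> hit [28/3,17], descend [1, 3]
    N1 x:[7,10] y:[14,17] z:[6,23] -> miss, prune
    N3 x:[29/3,52/3] y:[28/3,40/3] z:[9,31] -> hit [29/3,40/3] leaf, test {P8(miss), P9(miss), P16(miss)}
  N8 x:[23/3,55/3] y:[29/3,13] z:[33,42] -> miss, prune
  N10 x:[44/3,20] y:[10/3,29/3] z:[4,31] -> miss, prune

Visited [0, 4, 5, 9, 7, 1, 3, 8, 10]. Tests: 9 box, 1 leaf. Nearest: miss.

== RESULT ==
1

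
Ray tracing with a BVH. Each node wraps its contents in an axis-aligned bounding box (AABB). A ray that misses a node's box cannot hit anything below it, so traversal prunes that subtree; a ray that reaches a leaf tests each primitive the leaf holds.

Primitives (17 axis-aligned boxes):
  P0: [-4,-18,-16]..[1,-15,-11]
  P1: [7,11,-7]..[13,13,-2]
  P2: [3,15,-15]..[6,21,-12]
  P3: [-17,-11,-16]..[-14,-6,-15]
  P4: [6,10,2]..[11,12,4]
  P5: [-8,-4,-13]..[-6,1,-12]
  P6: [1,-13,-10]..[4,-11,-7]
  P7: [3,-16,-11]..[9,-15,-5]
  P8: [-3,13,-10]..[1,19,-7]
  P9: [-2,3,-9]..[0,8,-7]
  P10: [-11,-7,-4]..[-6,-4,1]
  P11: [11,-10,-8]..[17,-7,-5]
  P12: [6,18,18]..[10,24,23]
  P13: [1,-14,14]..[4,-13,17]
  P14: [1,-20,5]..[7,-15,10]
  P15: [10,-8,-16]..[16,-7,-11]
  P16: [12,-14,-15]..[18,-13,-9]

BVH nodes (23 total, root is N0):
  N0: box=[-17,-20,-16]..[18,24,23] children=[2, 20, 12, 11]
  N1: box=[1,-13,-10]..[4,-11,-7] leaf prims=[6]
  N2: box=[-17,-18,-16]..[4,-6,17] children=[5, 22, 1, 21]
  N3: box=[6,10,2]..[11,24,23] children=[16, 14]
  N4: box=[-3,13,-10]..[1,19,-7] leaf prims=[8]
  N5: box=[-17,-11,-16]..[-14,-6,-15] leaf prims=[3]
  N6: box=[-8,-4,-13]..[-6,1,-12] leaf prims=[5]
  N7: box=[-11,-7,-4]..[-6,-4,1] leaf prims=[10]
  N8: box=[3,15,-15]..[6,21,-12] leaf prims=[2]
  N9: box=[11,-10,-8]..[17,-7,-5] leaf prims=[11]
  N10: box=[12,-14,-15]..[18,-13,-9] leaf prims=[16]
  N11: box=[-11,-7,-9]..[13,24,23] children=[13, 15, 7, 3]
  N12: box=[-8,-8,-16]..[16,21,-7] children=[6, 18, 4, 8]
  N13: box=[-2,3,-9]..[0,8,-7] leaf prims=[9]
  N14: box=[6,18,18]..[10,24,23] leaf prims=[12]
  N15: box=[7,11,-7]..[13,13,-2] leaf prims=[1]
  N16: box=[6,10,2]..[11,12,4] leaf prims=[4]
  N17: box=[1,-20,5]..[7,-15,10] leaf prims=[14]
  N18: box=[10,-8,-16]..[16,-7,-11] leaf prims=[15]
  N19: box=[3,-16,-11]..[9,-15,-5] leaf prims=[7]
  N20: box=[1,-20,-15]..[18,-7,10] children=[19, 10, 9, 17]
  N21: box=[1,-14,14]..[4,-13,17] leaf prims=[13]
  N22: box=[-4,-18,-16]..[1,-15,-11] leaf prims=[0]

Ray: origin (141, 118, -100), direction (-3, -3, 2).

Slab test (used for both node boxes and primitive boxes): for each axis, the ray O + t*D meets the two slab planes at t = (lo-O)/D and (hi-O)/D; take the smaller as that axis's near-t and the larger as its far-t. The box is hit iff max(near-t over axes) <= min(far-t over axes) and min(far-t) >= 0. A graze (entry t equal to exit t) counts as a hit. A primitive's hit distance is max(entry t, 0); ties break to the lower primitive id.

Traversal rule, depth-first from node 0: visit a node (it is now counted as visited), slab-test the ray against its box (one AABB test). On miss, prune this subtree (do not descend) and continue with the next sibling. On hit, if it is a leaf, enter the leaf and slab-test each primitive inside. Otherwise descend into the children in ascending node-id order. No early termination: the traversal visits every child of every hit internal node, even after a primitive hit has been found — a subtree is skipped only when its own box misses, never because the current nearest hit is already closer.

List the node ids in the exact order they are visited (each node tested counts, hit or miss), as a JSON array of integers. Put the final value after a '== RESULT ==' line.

Traverse from the root:
N0 x:[41,158/3] y:[94/3,46] z:[42,123/2] -> hit [42,46], descend [2, 11, 12, 20]
  N2 x:[137/3,158/3] y:[124/3,136/3] z:[42,117/2] -> miss, prune
  N11 x:[128/3,152/3] y:[94/3,125/3] z:[91/2,123/2] -> miss, prune
  N12 x:[125/3,149/3] y:[97/3,42] z:[42,93/2] -> hit [42,42], descend [4, 6, 8, 18]
    N4 x:[140/3,48] y:[33,35] z:[45,93/2] -> miss, prune
    N6 x:[49,149/3] y:[39,122/3] z:[87/2,44] -> miss, prune
    N8 x:[45,46] y:[97/3,103/3] z:[85/2,44] -> miss, prune
    N18 x:[125/3,131/3] y:[125/3,42] z:[42,89/2] -> hit [42,42] leaf, test {P15@t=42}
  N20 x:[41,140/3] y:[125/3,46] z:[85/2,55] -> hit [85/2,46], descend [9, 10, 17, 19]
    N9 x:[124/3,130/3] y:[125/3,128/3] z:[46,95/2] -> miss, prune
    N10 x:[41,43] y:[131/3,44] z:[85/2,91/2] -> miss, prune
    N17 x:[134/3,140/3] y:[133/3,46] z:[105/2,55] -> miss, prune
    N19 x:[44,46] y:[133/3,134/3] z:[89/2,95/2] -> hit [89/2,134/3] leaf, test {P7@t=89/2}

order=[0, 2, 11, 12, 4, 6, 8, 18, 20, 9, 10, 17, 19]  |boxes|=13  |leaves|=2  hit=P15

== RESULT ==
[0, 2, 11, 12, 4, 6, 8, 18, 20, 9, 10, 17, 19]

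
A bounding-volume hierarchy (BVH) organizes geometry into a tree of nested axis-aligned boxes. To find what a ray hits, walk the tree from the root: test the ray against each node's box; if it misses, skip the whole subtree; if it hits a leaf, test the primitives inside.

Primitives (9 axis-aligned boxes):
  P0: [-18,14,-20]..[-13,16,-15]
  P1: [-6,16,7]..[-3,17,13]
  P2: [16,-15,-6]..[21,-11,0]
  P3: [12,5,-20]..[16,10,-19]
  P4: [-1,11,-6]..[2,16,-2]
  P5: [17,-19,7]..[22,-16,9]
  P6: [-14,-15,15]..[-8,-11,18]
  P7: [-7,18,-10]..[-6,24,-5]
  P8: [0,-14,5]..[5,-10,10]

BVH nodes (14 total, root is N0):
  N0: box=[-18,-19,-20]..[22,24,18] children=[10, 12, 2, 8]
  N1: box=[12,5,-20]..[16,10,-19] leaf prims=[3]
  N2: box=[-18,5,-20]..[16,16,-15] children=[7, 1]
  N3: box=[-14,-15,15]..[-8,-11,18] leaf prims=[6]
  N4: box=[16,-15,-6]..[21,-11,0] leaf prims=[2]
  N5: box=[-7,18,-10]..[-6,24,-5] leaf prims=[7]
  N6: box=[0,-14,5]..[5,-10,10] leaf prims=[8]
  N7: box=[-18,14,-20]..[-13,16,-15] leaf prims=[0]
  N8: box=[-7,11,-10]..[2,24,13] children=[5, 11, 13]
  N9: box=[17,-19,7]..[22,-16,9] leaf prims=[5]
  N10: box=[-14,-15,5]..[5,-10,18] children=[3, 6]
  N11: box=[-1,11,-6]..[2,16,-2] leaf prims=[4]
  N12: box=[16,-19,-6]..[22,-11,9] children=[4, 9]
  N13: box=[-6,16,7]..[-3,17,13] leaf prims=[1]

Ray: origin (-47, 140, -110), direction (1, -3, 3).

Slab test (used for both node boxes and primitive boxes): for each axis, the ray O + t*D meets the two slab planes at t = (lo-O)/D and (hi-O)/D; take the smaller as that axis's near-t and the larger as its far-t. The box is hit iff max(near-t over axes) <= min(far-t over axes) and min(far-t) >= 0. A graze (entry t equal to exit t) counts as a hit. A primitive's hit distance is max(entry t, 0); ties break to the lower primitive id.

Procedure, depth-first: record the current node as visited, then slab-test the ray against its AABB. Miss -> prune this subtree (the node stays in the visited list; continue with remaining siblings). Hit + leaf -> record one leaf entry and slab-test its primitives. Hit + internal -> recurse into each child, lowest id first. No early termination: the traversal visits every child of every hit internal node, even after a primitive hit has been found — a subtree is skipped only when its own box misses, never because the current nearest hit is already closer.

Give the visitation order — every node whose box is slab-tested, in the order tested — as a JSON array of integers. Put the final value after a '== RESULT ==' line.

Trace the traversal:
N0 x:[29,69] y:[116/3,53] z:[30,128/3] -> hit [116/3,128/3], descend [2, 8, 10, 12]
  N2 x:[29,63] y:[124/3,45] z:[30,95/3] -> miss, prune
  N8 x:[40,49] y:[116/3,43] z:[100/3,41] -> hit [40,41], descend [5, 11, 13]
    N5 x:[40,41] y:[116/3,122/3] z:[100/3,35] -> miss, prune
    N11 x:[46,49] y:[124/3,43] z:[104/3,36] -> miss, prune
    N13 x:[41,44] y:[41,124/3] z:[39,41] -> hit [41,41] leaf, test {P1@t=41}
  N10 x:[33,52] y:[50,155/3] z:[115/3,128/3] -> miss, prune
  N12 x:[63,69] y:[151/3,53] z:[104/3,119/3] -> miss, prune

Visited [0, 2, 8, 5, 11, 13, 10, 12]. Tests: 8 box, 1 leaf. Nearest: P1.

== RESULT ==
[0, 2, 8, 5, 11, 13, 10, 12]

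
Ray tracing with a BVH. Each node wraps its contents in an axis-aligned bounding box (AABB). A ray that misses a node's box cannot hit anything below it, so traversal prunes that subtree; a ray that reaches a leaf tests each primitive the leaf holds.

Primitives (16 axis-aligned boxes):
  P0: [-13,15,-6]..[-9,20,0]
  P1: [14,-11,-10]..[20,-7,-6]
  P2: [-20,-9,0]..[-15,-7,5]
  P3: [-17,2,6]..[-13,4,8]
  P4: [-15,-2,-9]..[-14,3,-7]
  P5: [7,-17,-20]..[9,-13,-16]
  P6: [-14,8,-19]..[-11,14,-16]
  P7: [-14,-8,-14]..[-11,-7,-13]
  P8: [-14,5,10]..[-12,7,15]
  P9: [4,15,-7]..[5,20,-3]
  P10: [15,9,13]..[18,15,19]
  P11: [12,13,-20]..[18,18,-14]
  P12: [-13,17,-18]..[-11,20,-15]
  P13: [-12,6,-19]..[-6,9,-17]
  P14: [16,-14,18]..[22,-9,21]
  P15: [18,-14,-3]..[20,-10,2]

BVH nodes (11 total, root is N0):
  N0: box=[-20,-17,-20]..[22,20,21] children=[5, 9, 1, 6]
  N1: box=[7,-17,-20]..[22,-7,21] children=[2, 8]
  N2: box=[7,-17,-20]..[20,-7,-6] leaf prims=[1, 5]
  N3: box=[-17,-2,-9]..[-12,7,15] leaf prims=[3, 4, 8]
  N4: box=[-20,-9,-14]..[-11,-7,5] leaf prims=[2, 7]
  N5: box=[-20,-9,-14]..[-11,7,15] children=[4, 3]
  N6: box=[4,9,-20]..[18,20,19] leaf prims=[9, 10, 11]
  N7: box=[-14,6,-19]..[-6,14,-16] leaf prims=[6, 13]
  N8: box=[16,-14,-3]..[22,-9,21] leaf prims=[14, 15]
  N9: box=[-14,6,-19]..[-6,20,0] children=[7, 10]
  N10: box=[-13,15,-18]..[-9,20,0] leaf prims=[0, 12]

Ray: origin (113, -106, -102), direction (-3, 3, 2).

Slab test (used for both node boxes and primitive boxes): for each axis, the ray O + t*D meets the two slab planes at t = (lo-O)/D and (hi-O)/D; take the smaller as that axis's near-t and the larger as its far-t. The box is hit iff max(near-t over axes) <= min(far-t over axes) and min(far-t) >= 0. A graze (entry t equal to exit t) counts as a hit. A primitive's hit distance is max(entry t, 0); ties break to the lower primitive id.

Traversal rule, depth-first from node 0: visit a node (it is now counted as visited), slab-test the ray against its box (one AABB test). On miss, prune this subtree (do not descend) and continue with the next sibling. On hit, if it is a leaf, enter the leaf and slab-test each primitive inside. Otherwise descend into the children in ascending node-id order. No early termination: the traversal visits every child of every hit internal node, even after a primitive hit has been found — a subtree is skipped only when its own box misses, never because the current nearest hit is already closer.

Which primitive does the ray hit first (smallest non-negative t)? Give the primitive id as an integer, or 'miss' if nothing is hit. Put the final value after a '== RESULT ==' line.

Traverse from the root:
N0 x:[91/3,133/3] y:[89/3,42] z:[41,123/2] -> hit [41,42], descend [1, 5, 6, 9]
  N1 x:[91/3,106/3] y:[89/3,33] z:[41,123/2] -> miss, prune
  N5 x:[124/3,133/3] y:[97/3,113/3] z:[44,117/2] -> miss, prune
  N6 x:[95/3,109/3] y:[115/3,42] z:[41,121/2] -> miss, prune
  N9 x:[119/3,127/3] y:[112/3,42] z:[83/2,51] -> hit [83/2,42], descend [7, 10]
    N7 x:[119/3,127/3] y:[112/3,40] z:[83/2,43] -> miss, prune
    N10 x:[122/3,42] y:[121/3,42] z:[42,51] -> hit [42,42] leaf, test {P0(miss), P12@t=42}

Visited [0, 1, 5, 6, 9, 7, 10]. Tests: 7 box, 1 leaf. Nearest: P12.

== RESULT ==
12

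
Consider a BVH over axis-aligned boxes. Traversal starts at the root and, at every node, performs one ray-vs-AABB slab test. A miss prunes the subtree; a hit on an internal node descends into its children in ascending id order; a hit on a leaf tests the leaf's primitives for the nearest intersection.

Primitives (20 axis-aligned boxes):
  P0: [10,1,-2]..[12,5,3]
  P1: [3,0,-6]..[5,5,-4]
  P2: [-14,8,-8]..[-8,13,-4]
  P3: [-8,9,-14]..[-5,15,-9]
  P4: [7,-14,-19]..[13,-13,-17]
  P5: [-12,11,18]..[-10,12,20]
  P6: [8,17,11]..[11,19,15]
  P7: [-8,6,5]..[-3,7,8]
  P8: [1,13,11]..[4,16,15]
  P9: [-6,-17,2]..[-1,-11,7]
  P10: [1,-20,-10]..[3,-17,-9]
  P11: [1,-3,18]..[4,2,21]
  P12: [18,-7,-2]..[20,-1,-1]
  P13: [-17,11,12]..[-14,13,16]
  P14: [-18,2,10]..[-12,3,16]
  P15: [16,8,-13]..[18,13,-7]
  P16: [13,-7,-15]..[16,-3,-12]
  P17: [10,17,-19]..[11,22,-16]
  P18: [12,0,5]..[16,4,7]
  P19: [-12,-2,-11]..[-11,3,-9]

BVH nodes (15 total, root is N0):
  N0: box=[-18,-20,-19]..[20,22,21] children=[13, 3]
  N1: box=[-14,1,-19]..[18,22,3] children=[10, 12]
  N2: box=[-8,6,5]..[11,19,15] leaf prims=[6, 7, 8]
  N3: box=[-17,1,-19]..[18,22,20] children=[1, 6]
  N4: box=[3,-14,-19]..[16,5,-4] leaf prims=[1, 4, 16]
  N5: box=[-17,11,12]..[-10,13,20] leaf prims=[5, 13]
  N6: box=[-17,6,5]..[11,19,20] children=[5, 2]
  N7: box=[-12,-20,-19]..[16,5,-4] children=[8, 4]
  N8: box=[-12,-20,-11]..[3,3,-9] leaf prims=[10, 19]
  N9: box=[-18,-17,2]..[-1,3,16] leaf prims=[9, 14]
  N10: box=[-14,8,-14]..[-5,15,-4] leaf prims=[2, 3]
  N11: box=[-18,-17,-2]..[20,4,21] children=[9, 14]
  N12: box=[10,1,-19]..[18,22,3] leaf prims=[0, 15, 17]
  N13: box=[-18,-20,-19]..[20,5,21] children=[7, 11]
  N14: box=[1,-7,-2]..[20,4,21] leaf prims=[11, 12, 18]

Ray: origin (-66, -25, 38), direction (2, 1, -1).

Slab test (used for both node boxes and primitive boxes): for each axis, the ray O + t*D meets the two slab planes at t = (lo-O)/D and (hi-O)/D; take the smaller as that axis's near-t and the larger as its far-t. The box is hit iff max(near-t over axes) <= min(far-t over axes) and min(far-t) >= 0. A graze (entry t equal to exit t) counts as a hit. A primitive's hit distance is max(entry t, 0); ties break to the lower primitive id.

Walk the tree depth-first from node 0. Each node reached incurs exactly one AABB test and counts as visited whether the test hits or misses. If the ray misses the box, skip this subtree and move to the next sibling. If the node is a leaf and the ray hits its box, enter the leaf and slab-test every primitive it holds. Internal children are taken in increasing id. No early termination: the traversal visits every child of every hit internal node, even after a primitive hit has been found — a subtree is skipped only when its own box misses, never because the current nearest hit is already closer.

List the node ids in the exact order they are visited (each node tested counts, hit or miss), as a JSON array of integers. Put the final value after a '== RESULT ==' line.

Trace the traversal:
N0 x:[24,43] y:[5,47] z:[17,57] -> hit [24,43], descend [3, 13]
  N3 x:[49/2,42] y:[26,47] z:[18,57] -> hit [26,42], descend [1, 6]
    N1 x:[26,42] y:[26,47] z:[35,57] -> hit [35,42], descend [10, 12]
      N10 x:[26,61/2] y:[33,40] z:[42,52] -> miss, prune
      N12 x:[38,42] y:[26,47] z:[35,57] -> hit [38,42] leaf, test {P0(miss), P15(miss), P17(miss)}
    N6 x:[49/2,77/2] y:[31,44] z:[18,33] -> hit [31,33], descend [2, 5]
      N2 x:[29,77/2] y:[31,44] z:[23,33] -> hit [31,33] leaf, test {P6(miss), P7@t=31, P8(miss)}
      N5 x:[49/2,28] y:[36,38] z:[18,26] -> miss, prune
  N13 x:[24,43] y:[5,30] z:[17,57] -> hit [24,30], descend [7, 11]
    N7 x:[27,41] y:[5,30] z:[42,57] -> miss, prune
    N11 x:[24,43] y:[8,29] z:[17,40] -> hit [24,29], descend [9, 14]
      N9 x:[24,65/2] y:[8,28] z:[22,36] -> hit [24,28] leaf, test {P9(miss), P14@t=27}
      N14 x:[67/2,43] y:[18,29] z:[17,40] -> miss, prune

order=[0, 3, 1, 10, 12, 6, 2, 5, 13, 7, 11, 9, 14]  |boxes|=13  |leaves|=3  hit=P14

== RESULT ==
[0, 3, 1, 10, 12, 6, 2, 5, 13, 7, 11, 9, 14]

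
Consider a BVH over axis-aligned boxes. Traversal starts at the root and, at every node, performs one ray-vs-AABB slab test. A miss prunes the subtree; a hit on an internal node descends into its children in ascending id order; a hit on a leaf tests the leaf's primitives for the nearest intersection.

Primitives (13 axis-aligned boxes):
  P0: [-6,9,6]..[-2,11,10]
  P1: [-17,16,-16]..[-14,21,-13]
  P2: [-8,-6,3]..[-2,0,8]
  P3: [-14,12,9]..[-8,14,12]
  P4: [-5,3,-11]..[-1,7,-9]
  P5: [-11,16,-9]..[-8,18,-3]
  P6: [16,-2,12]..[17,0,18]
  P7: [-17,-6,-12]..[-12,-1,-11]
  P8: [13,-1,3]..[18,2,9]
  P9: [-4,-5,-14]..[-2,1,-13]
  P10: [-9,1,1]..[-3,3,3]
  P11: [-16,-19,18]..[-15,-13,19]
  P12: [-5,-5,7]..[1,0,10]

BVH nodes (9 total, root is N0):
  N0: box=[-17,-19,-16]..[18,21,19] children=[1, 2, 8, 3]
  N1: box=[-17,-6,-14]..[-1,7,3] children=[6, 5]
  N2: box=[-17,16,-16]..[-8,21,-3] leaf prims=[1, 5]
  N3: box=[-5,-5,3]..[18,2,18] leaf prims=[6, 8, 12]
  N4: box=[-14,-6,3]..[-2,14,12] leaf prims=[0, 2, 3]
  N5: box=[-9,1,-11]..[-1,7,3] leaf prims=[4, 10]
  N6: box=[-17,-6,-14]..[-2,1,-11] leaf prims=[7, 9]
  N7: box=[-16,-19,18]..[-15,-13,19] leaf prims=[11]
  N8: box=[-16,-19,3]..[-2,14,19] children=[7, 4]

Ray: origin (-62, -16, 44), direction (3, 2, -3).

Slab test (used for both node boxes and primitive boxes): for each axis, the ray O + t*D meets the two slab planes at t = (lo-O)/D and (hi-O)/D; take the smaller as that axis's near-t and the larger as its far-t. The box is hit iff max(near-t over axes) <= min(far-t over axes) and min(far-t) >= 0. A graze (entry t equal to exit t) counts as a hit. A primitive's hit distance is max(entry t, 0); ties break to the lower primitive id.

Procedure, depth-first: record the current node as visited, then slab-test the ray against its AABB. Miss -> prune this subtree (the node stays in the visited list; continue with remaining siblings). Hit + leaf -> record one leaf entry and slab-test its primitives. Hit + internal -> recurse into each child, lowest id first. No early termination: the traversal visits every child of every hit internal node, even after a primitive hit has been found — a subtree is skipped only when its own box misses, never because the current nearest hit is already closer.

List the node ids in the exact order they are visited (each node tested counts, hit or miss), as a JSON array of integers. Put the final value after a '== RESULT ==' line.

Walk:
N0 x:[15,80/3] y:[-3/2,37/2] z:[25/3,20] -> hit [15,37/2], descend [1, 2, 3, 8]
  N1 x:[15,61/3] y:[5,23/2] z:[41/3,58/3] -> miss, prune
  N2 x:[15,18] y:[16,37/2] z:[47/3,20] -> hit [16,18] leaf, test {P1(miss), P5@t=17}
  N3 x:[19,80/3] y:[11/2,9] z:[26/3,41/3] -> miss, prune
  N8 x:[46/3,20] y:[-3/2,15] z:[25/3,41/3] -> miss, prune

Visited [0, 1, 2, 3, 8]. Tests: 5 box, 1 leaf. Nearest: P5.

== RESULT ==
[0, 1, 2, 3, 8]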